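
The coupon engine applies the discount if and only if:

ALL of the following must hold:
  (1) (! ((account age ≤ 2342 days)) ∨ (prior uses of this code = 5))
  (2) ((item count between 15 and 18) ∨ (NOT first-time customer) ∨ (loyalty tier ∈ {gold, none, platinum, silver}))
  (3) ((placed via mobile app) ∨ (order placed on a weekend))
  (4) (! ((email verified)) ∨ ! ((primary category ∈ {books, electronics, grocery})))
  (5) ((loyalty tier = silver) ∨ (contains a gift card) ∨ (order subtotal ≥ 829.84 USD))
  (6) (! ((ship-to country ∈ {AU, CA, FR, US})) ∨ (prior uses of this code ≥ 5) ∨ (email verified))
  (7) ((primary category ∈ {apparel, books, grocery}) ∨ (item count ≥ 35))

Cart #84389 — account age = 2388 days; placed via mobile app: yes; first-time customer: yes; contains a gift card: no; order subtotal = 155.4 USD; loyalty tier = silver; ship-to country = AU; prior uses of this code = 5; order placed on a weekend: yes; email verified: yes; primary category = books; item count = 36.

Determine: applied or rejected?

Rejected

Atomic conditions:
  account age ≤ 2342 days: 2388 ≤ 2342 is false
  prior uses of this code = 5: 5 == 5 is true
  item count between 15 and 18: 36 in [15, 18] is false
  NOT first-time customer: yes → false
  loyalty tier ∈ {gold, none, platinum, silver}: silver is in the set → true
  placed via mobile app: yes → true
  order placed on a weekend: yes → true
  email verified: yes → true
  primary category ∈ {books, electronics, grocery}: books is in the set → true
  loyalty tier = silver: silver == silver is true
  contains a gift card: no → false
  order subtotal ≥ 829.84 USD: 155.4 ≥ 829.84 is false
  ship-to country ∈ {AU, CA, FR, US}: AU is in the set → true
  prior uses of this code ≥ 5: 5 ≥ 5 is true
  primary category ∈ {apparel, books, grocery}: books is in the set → true
  item count ≥ 35: 36 ≥ 35 is true
Combine:
[1.1] NOT false = true
[1] true OR true = true
[2] false OR false OR true = true
[3] true OR true = true
[4.1] NOT true = false
[4.2] NOT true = false
[4] false OR false = false
[5] true OR false OR false = true
[6.1] NOT true = false
[6] false OR true OR true = true
[7] true OR true = true
[root] true AND true AND true AND false AND true AND true AND true = false
Overall: false → rejected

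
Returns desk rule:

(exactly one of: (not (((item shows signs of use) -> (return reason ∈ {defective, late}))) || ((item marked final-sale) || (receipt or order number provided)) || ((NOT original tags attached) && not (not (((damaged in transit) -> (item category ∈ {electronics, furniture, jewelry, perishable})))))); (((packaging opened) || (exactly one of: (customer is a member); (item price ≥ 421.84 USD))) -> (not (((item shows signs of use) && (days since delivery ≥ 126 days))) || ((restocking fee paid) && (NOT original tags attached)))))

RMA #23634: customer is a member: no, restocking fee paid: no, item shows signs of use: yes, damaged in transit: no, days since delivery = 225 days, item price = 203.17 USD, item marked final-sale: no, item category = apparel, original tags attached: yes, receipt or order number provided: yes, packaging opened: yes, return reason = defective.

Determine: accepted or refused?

Accepted

Atomic conditions:
  item shows signs of use: yes → true
  return reason ∈ {defective, late}: defective is in the set → true
  item marked final-sale: no → false
  receipt or order number provided: yes → true
  NOT original tags attached: yes → false
  damaged in transit: no → false
  item category ∈ {electronics, furniture, jewelry, perishable}: apparel is not in the set → false
  packaging opened: yes → true
  customer is a member: no → false
  item price ≥ 421.84 USD: 203.17 ≥ 421.84 is false
  days since delivery ≥ 126 days: 225 ≥ 126 is true
  restocking fee paid: no → false
Combine:
[1.1.1] true → true = true
[1.1] NOT true = false
[1.2] false OR true = true
[1.3.2.1.1] false → false (antecedent false ⇒ implication holds) = true
[1.3.2.1] NOT true = false
[1.3.2] NOT false = true
[1.3] false AND true = false
[1] false OR true OR false = true
[2.1.2] exactly-one(false, false) = false
[2.1] true OR false = true
[2.2.1.1] true AND true = true
[2.2.1] NOT true = false
[2.2.2] false AND false = false
[2.2] false OR false = false
[2] true → false = false
[root] exactly-one(true, false) = true
Overall: true → accepted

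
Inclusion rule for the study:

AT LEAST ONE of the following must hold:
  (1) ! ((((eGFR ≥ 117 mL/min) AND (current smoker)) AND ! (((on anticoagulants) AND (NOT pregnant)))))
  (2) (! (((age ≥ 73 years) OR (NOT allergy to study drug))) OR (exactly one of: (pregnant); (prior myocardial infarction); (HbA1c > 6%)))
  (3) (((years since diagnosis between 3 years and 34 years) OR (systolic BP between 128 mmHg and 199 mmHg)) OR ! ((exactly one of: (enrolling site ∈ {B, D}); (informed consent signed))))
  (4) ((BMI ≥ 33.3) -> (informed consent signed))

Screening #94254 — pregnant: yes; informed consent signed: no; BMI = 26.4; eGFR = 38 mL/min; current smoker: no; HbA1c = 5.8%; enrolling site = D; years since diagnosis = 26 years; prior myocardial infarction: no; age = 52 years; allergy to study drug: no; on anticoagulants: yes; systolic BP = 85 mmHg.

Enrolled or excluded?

Atomic conditions:
  eGFR ≥ 117 mL/min: 38 ≥ 117 is false
  current smoker: no → false
  on anticoagulants: yes → true
  NOT pregnant: yes → false
  age ≥ 73 years: 52 ≥ 73 is false
  NOT allergy to study drug: no → true
  pregnant: yes → true
  prior myocardial infarction: no → false
  HbA1c > 6%: 5.8 > 6 is false
  years since diagnosis between 3 years and 34 years: 26 in [3, 34] is true
  systolic BP between 128 mmHg and 199 mmHg: 85 in [128, 199] is false
  enrolling site ∈ {B, D}: D is in the set → true
  informed consent signed: no → false
  BMI ≥ 33.3: 26.4 ≥ 33.3 is false
Combine:
[1.1.1] false AND false = false
[1.1.2.1] true AND false = false
[1.1.2] NOT false = true
[1.1] false AND true = false
[1] NOT false = true
[2.1.1] false OR true = true
[2.1] NOT true = false
[2.2] exactly-one(true, false, false) = true
[2] false OR true = true
[3.1] true OR false = true
[3.2.1] exactly-one(true, false) = true
[3.2] NOT true = false
[3] true OR false = true
[4] false → false (antecedent false ⇒ implication holds) = true
[root] true OR true OR true OR true = true
Overall: true → enrolled

Enrolled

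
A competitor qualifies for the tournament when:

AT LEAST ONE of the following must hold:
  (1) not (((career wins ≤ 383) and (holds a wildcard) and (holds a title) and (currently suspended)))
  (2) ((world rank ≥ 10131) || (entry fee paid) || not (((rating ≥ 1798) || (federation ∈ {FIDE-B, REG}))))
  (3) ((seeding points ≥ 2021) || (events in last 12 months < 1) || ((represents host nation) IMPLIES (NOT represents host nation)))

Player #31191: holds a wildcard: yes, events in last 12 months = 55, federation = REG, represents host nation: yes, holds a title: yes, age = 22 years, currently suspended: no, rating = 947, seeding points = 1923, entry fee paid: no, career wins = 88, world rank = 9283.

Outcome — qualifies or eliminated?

Atomic conditions:
  career wins ≤ 383: 88 ≤ 383 is true
  holds a wildcard: yes → true
  holds a title: yes → true
  currently suspended: no → false
  world rank ≥ 10131: 9283 ≥ 10131 is false
  entry fee paid: no → false
  rating ≥ 1798: 947 ≥ 1798 is false
  federation ∈ {FIDE-B, REG}: REG is in the set → true
  seeding points ≥ 2021: 1923 ≥ 2021 is false
  events in last 12 months < 1: 55 < 1 is false
  represents host nation: yes → true
  NOT represents host nation: yes → false
Combine:
[1.1] true AND true AND true AND false = false
[1] NOT false = true
[2.3.1] false OR true = true
[2.3] NOT true = false
[2] false OR false OR false = false
[3.3] true → false = false
[3] false OR false OR false = false
[root] true OR false OR false = true
Overall: true → qualifies

Qualifies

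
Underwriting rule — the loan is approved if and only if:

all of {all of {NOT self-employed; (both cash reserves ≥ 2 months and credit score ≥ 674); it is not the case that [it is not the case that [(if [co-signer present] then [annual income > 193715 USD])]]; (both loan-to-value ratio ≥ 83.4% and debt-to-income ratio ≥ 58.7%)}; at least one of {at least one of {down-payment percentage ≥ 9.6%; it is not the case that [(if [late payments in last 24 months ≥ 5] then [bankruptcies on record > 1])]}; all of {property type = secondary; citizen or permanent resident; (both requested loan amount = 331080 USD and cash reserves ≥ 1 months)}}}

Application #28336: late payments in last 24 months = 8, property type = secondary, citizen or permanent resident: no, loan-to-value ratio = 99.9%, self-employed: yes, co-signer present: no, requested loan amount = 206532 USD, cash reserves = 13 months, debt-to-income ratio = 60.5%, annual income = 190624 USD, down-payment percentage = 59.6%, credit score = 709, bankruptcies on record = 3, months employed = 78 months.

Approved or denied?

Denied

Atomic conditions:
  NOT self-employed: yes → false
  cash reserves ≥ 2 months: 13 ≥ 2 is true
  credit score ≥ 674: 709 ≥ 674 is true
  co-signer present: no → false
  annual income > 193715 USD: 190624 > 193715 is false
  loan-to-value ratio ≥ 83.4%: 99.9 ≥ 83.4 is true
  debt-to-income ratio ≥ 58.7%: 60.5 ≥ 58.7 is true
  down-payment percentage ≥ 9.6%: 59.6 ≥ 9.6 is true
  late payments in last 24 months ≥ 5: 8 ≥ 5 is true
  bankruptcies on record > 1: 3 > 1 is true
  property type = secondary: secondary == secondary is true
  citizen or permanent resident: no → false
  requested loan amount = 331080 USD: 206532 == 331080 is false
  cash reserves ≥ 1 months: 13 ≥ 1 is true
Combine:
[1.2] true AND true = true
[1.3.1.1] false → false (antecedent false ⇒ implication holds) = true
[1.3.1] NOT true = false
[1.3] NOT false = true
[1.4] true AND true = true
[1] false AND true AND true AND true = false
[2.1.2.1] true → true = true
[2.1.2] NOT true = false
[2.1] true OR false = true
[2.2.3] false AND true = false
[2.2] true AND false AND false = false
[2] true OR false = true
[root] false AND true = false
Overall: false → denied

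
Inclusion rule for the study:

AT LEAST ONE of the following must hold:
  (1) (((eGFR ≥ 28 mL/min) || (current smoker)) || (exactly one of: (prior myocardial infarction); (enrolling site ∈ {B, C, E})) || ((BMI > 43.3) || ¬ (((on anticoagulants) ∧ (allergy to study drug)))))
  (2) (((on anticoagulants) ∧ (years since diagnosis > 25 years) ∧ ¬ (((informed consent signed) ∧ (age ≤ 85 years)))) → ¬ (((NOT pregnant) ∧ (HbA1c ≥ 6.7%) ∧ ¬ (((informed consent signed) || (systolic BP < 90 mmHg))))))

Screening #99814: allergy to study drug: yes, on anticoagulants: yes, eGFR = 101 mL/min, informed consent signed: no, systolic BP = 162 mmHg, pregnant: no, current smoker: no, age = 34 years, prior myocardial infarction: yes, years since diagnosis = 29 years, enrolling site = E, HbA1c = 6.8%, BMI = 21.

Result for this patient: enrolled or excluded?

Enrolled

Atomic conditions:
  eGFR ≥ 28 mL/min: 101 ≥ 28 is true
  current smoker: no → false
  prior myocardial infarction: yes → true
  enrolling site ∈ {B, C, E}: E is in the set → true
  BMI > 43.3: 21 > 43.3 is false
  on anticoagulants: yes → true
  allergy to study drug: yes → true
  years since diagnosis > 25 years: 29 > 25 is true
  informed consent signed: no → false
  age ≤ 85 years: 34 ≤ 85 is true
  NOT pregnant: no → true
  HbA1c ≥ 6.7%: 6.8 ≥ 6.7 is true
  systolic BP < 90 mmHg: 162 < 90 is false
Combine:
[1.1] true OR false = true
[1.2] exactly-one(true, true) = false
[1.3.2.1] true AND true = true
[1.3.2] NOT true = false
[1.3] false OR false = false
[1] true OR false OR false = true
[2.1.3.1] false AND true = false
[2.1.3] NOT false = true
[2.1] true AND true AND true = true
[2.2.1.3.1] false OR false = false
[2.2.1.3] NOT false = true
[2.2.1] true AND true AND true = true
[2.2] NOT true = false
[2] true → false = false
[root] true OR false = true
Overall: true → enrolled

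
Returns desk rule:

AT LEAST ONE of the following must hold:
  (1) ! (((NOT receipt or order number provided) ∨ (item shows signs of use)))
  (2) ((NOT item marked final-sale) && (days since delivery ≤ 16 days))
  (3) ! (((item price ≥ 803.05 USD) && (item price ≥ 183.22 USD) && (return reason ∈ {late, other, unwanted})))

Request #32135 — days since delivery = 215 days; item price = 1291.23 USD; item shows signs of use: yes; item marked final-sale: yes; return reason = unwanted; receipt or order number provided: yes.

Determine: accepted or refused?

Refused

Atomic conditions:
  NOT receipt or order number provided: yes → false
  item shows signs of use: yes → true
  NOT item marked final-sale: yes → false
  days since delivery ≤ 16 days: 215 ≤ 16 is false
  item price ≥ 803.05 USD: 1291.23 ≥ 803.05 is true
  item price ≥ 183.22 USD: 1291.23 ≥ 183.22 is true
  return reason ∈ {late, other, unwanted}: unwanted is in the set → true
Combine:
[1.1] false OR true = true
[1] NOT true = false
[2] false AND false = false
[3.1] true AND true AND true = true
[3] NOT true = false
[root] false OR false OR false = false
Overall: false → refused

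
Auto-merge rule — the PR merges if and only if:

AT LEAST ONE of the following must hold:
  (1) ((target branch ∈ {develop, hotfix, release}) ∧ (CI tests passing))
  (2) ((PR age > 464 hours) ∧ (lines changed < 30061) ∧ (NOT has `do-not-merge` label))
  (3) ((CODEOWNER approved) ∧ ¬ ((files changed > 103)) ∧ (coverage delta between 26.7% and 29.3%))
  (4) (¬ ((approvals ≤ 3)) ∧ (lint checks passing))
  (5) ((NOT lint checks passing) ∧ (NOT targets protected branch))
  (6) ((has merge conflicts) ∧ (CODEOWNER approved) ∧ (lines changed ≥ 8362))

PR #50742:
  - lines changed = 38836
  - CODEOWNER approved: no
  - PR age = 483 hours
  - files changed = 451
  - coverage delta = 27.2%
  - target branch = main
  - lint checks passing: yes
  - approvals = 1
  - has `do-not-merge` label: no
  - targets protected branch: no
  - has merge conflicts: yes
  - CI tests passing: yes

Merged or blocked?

Blocked

Atomic conditions:
  target branch ∈ {develop, hotfix, release}: main is not in the set → false
  CI tests passing: yes → true
  PR age > 464 hours: 483 > 464 is true
  lines changed < 30061: 38836 < 30061 is false
  NOT has `do-not-merge` label: no → true
  CODEOWNER approved: no → false
  files changed > 103: 451 > 103 is true
  coverage delta between 26.7% and 29.3%: 27.2 in [26.7, 29.3] is true
  approvals ≤ 3: 1 ≤ 3 is true
  lint checks passing: yes → true
  NOT lint checks passing: yes → false
  NOT targets protected branch: no → true
  has merge conflicts: yes → true
  lines changed ≥ 8362: 38836 ≥ 8362 is true
Combine:
[1] false AND true = false
[2] true AND false AND true = false
[3.2] NOT true = false
[3] false AND false AND true = false
[4.1] NOT true = false
[4] false AND true = false
[5] false AND true = false
[6] true AND false AND true = false
[root] false OR false OR false OR false OR false OR false = false
Overall: false → blocked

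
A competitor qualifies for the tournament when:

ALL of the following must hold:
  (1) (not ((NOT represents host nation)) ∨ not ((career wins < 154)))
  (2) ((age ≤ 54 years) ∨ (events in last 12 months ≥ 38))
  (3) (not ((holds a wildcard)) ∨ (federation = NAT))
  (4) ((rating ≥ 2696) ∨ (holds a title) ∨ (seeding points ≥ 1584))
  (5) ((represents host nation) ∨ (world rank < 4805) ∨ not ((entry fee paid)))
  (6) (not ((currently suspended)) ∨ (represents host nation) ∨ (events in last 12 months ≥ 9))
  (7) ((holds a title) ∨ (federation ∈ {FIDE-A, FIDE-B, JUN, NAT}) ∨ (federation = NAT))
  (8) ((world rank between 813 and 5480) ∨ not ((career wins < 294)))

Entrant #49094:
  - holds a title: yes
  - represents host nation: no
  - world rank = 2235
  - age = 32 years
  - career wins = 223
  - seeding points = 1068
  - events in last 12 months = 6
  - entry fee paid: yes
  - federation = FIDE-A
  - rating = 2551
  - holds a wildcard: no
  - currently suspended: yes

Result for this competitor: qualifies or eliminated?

Atomic conditions:
  NOT represents host nation: no → true
  career wins < 154: 223 < 154 is false
  age ≤ 54 years: 32 ≤ 54 is true
  events in last 12 months ≥ 38: 6 ≥ 38 is false
  holds a wildcard: no → false
  federation = NAT: FIDE-A == NAT is false
  rating ≥ 2696: 2551 ≥ 2696 is false
  holds a title: yes → true
  seeding points ≥ 1584: 1068 ≥ 1584 is false
  represents host nation: no → false
  world rank < 4805: 2235 < 4805 is true
  entry fee paid: yes → true
  currently suspended: yes → true
  events in last 12 months ≥ 9: 6 ≥ 9 is false
  federation ∈ {FIDE-A, FIDE-B, JUN, NAT}: FIDE-A is in the set → true
  world rank between 813 and 5480: 2235 in [813, 5480] is true
  career wins < 294: 223 < 294 is true
Combine:
[1.1] NOT true = false
[1.2] NOT false = true
[1] false OR true = true
[2] true OR false = true
[3.1] NOT false = true
[3] true OR false = true
[4] false OR true OR false = true
[5.3] NOT true = false
[5] false OR true OR false = true
[6.1] NOT true = false
[6] false OR false OR false = false
[7] true OR true OR false = true
[8.2] NOT true = false
[8] true OR false = true
[root] true AND true AND true AND true AND true AND false AND true AND true = false
Overall: false → eliminated

Eliminated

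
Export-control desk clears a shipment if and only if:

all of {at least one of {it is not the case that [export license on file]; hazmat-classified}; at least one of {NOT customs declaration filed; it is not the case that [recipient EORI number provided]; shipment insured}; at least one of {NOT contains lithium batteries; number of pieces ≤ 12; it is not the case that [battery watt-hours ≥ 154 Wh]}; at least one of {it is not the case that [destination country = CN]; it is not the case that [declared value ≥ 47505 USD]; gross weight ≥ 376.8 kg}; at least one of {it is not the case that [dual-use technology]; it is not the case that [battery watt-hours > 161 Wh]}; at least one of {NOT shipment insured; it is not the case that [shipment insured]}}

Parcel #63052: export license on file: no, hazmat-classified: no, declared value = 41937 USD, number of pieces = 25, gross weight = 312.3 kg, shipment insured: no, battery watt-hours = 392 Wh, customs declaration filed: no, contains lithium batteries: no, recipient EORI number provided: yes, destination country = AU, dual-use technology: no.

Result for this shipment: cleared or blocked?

Atomic conditions:
  export license on file: no → false
  hazmat-classified: no → false
  NOT customs declaration filed: no → true
  recipient EORI number provided: yes → true
  shipment insured: no → false
  NOT contains lithium batteries: no → true
  number of pieces ≤ 12: 25 ≤ 12 is false
  battery watt-hours ≥ 154 Wh: 392 ≥ 154 is true
  destination country = CN: AU == CN is false
  declared value ≥ 47505 USD: 41937 ≥ 47505 is false
  gross weight ≥ 376.8 kg: 312.3 ≥ 376.8 is false
  dual-use technology: no → false
  battery watt-hours > 161 Wh: 392 > 161 is true
  NOT shipment insured: no → true
Combine:
[1.1] NOT false = true
[1] true OR false = true
[2.2] NOT true = false
[2] true OR false OR false = true
[3.3] NOT true = false
[3] true OR false OR false = true
[4.1] NOT false = true
[4.2] NOT false = true
[4] true OR true OR false = true
[5.1] NOT false = true
[5.2] NOT true = false
[5] true OR false = true
[6.2] NOT false = true
[6] true OR true = true
[root] true AND true AND true AND true AND true AND true = true
Overall: true → cleared

Cleared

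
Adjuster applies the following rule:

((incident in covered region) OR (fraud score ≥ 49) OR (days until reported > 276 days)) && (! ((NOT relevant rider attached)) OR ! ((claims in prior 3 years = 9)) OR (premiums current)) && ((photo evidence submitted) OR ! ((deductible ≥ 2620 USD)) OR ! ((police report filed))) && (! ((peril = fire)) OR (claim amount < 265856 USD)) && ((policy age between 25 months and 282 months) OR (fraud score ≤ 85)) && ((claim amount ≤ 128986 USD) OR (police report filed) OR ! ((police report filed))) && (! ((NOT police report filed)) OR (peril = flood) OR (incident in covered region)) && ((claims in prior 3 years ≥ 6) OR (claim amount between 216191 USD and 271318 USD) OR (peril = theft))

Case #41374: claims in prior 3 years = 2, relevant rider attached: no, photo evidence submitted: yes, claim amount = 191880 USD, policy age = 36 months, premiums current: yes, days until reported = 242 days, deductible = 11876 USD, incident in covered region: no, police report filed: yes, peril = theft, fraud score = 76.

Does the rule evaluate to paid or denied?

Paid

Atomic conditions:
  incident in covered region: no → false
  fraud score ≥ 49: 76 ≥ 49 is true
  days until reported > 276 days: 242 > 276 is false
  NOT relevant rider attached: no → true
  claims in prior 3 years = 9: 2 == 9 is false
  premiums current: yes → true
  photo evidence submitted: yes → true
  deductible ≥ 2620 USD: 11876 ≥ 2620 is true
  police report filed: yes → true
  peril = fire: theft == fire is false
  claim amount < 265856 USD: 191880 < 265856 is true
  policy age between 25 months and 282 months: 36 in [25, 282] is true
  fraud score ≤ 85: 76 ≤ 85 is true
  claim amount ≤ 128986 USD: 191880 ≤ 128986 is false
  NOT police report filed: yes → false
  peril = flood: theft == flood is false
  claims in prior 3 years ≥ 6: 2 ≥ 6 is false
  claim amount between 216191 USD and 271318 USD: 191880 in [216191, 271318] is false
  peril = theft: theft == theft is true
Combine:
[1] false OR true OR false = true
[2.1] NOT true = false
[2.2] NOT false = true
[2] false OR true OR true = true
[3.2] NOT true = false
[3.3] NOT true = false
[3] true OR false OR false = true
[4.1] NOT false = true
[4] true OR true = true
[5] true OR true = true
[6.3] NOT true = false
[6] false OR true OR false = true
[7.1] NOT false = true
[7] true OR false OR false = true
[8] false OR false OR true = true
[root] true AND true AND true AND true AND true AND true AND true AND true = true
Overall: true → paid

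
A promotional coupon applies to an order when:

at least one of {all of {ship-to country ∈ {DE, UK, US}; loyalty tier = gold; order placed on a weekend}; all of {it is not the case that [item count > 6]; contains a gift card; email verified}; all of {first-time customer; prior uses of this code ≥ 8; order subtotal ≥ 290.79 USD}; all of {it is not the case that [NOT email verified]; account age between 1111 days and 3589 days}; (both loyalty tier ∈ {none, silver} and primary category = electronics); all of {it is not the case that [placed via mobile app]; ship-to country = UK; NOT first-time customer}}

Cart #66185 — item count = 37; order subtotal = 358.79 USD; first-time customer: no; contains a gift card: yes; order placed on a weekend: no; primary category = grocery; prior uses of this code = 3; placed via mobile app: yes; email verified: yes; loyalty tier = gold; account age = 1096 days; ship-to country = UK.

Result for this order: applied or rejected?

Atomic conditions:
  ship-to country ∈ {DE, UK, US}: UK is in the set → true
  loyalty tier = gold: gold == gold is true
  order placed on a weekend: no → false
  item count > 6: 37 > 6 is true
  contains a gift card: yes → true
  email verified: yes → true
  first-time customer: no → false
  prior uses of this code ≥ 8: 3 ≥ 8 is false
  order subtotal ≥ 290.79 USD: 358.79 ≥ 290.79 is true
  NOT email verified: yes → false
  account age between 1111 days and 3589 days: 1096 in [1111, 3589] is false
  loyalty tier ∈ {none, silver}: gold is not in the set → false
  primary category = electronics: grocery == electronics is false
  placed via mobile app: yes → true
  ship-to country = UK: UK == UK is true
  NOT first-time customer: no → true
Combine:
[1] true AND true AND false = false
[2.1] NOT true = false
[2] false AND true AND true = false
[3] false AND false AND true = false
[4.1] NOT false = true
[4] true AND false = false
[5] false AND false = false
[6.1] NOT true = false
[6] false AND true AND true = false
[root] false OR false OR false OR false OR false OR false = false
Overall: false → rejected

Rejected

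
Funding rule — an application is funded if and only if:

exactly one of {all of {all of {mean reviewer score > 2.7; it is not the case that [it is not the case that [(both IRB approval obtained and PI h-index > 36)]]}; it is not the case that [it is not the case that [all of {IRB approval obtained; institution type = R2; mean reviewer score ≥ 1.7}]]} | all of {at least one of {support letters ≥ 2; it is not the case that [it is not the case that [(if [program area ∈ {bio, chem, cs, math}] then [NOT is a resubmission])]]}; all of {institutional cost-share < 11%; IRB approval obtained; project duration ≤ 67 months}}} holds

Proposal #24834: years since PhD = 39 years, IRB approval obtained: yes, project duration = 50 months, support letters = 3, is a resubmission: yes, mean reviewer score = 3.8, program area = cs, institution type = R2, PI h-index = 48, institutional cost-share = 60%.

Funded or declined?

Funded

Atomic conditions:
  mean reviewer score > 2.7: 3.8 > 2.7 is true
  IRB approval obtained: yes → true
  PI h-index > 36: 48 > 36 is true
  institution type = R2: R2 == R2 is true
  mean reviewer score ≥ 1.7: 3.8 ≥ 1.7 is true
  support letters ≥ 2: 3 ≥ 2 is true
  program area ∈ {bio, chem, cs, math}: cs is in the set → true
  NOT is a resubmission: yes → false
  institutional cost-share < 11%: 60 < 11 is false
  project duration ≤ 67 months: 50 ≤ 67 is true
Combine:
[1.1.2.1.1] true AND true = true
[1.1.2.1] NOT true = false
[1.1.2] NOT false = true
[1.1] true AND true = true
[1.2.1.1] true AND true AND true = true
[1.2.1] NOT true = false
[1.2] NOT false = true
[1] true AND true = true
[2.1.2.1.1] true → false = false
[2.1.2.1] NOT false = true
[2.1.2] NOT true = false
[2.1] true OR false = true
[2.2] false AND true AND true = false
[2] true AND false = false
[root] exactly-one(true, false) = true
Overall: true → funded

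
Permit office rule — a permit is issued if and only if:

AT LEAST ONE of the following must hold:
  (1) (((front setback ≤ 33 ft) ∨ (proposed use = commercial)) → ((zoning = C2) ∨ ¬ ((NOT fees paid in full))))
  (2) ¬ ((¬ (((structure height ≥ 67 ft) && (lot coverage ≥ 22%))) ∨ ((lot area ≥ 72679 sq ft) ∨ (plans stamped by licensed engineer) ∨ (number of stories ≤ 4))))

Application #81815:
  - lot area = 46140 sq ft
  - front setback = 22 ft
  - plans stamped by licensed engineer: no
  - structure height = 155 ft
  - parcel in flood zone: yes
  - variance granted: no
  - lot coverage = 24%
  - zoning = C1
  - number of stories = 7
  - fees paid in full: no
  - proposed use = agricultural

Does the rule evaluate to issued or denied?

Atomic conditions:
  front setback ≤ 33 ft: 22 ≤ 33 is true
  proposed use = commercial: agricultural == commercial is false
  zoning = C2: C1 == C2 is false
  NOT fees paid in full: no → true
  structure height ≥ 67 ft: 155 ≥ 67 is true
  lot coverage ≥ 22%: 24 ≥ 22 is true
  lot area ≥ 72679 sq ft: 46140 ≥ 72679 is false
  plans stamped by licensed engineer: no → false
  number of stories ≤ 4: 7 ≤ 4 is false
Combine:
[1.1] true OR false = true
[1.2.2] NOT true = false
[1.2] false OR false = false
[1] true → false = false
[2.1.1.1] true AND true = true
[2.1.1] NOT true = false
[2.1.2] false OR false OR false = false
[2.1] false OR false = false
[2] NOT false = true
[root] false OR true = true
Overall: true → issued

Issued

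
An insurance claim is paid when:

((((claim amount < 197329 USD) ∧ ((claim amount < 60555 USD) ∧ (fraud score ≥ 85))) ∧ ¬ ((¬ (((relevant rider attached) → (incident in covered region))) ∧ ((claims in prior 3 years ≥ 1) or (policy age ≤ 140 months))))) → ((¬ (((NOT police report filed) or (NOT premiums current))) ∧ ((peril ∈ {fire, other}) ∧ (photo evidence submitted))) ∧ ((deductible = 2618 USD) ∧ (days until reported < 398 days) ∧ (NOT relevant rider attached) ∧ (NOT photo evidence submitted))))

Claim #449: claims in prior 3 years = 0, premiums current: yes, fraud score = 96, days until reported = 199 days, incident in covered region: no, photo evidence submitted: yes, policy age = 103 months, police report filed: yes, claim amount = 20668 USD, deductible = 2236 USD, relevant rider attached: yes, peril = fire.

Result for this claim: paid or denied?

Paid

Atomic conditions:
  claim amount < 197329 USD: 20668 < 197329 is true
  claim amount < 60555 USD: 20668 < 60555 is true
  fraud score ≥ 85: 96 ≥ 85 is true
  relevant rider attached: yes → true
  incident in covered region: no → false
  claims in prior 3 years ≥ 1: 0 ≥ 1 is false
  policy age ≤ 140 months: 103 ≤ 140 is true
  NOT police report filed: yes → false
  NOT premiums current: yes → false
  peril ∈ {fire, other}: fire is in the set → true
  photo evidence submitted: yes → true
  deductible = 2618 USD: 2236 == 2618 is false
  days until reported < 398 days: 199 < 398 is true
  NOT relevant rider attached: yes → false
  NOT photo evidence submitted: yes → false
Combine:
[1.1.2] true AND true = true
[1.1] true AND true = true
[1.2.1.1.1] true → false = false
[1.2.1.1] NOT false = true
[1.2.1.2] false OR true = true
[1.2.1] true AND true = true
[1.2] NOT true = false
[1] true AND false = false
[2.1.1.1] false OR false = false
[2.1.1] NOT false = true
[2.1.2] true AND true = true
[2.1] true AND true = true
[2.2] false AND true AND false AND false = false
[2] true AND false = false
[root] false → false (antecedent false ⇒ implication holds) = true
Overall: true → paid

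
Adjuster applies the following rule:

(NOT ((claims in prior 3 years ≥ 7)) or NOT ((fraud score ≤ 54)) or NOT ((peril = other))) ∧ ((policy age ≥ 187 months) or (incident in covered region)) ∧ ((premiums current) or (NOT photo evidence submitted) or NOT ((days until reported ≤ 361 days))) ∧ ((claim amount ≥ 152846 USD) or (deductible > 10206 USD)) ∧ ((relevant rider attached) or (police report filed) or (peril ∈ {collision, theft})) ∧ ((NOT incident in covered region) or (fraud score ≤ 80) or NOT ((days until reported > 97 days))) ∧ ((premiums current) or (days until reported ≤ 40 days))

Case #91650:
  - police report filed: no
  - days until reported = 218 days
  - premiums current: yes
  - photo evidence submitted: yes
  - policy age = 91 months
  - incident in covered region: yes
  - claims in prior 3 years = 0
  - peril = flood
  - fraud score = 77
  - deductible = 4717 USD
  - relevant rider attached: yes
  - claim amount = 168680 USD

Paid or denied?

Paid

Atomic conditions:
  claims in prior 3 years ≥ 7: 0 ≥ 7 is false
  fraud score ≤ 54: 77 ≤ 54 is false
  peril = other: flood == other is false
  policy age ≥ 187 months: 91 ≥ 187 is false
  incident in covered region: yes → true
  premiums current: yes → true
  NOT photo evidence submitted: yes → false
  days until reported ≤ 361 days: 218 ≤ 361 is true
  claim amount ≥ 152846 USD: 168680 ≥ 152846 is true
  deductible > 10206 USD: 4717 > 10206 is false
  relevant rider attached: yes → true
  police report filed: no → false
  peril ∈ {collision, theft}: flood is not in the set → false
  NOT incident in covered region: yes → false
  fraud score ≤ 80: 77 ≤ 80 is true
  days until reported > 97 days: 218 > 97 is true
  days until reported ≤ 40 days: 218 ≤ 40 is false
Combine:
[1.1] NOT false = true
[1.2] NOT false = true
[1.3] NOT false = true
[1] true OR true OR true = true
[2] false OR true = true
[3.3] NOT true = false
[3] true OR false OR false = true
[4] true OR false = true
[5] true OR false OR false = true
[6.3] NOT true = false
[6] false OR true OR false = true
[7] true OR false = true
[root] true AND true AND true AND true AND true AND true AND true = true
Overall: true → paid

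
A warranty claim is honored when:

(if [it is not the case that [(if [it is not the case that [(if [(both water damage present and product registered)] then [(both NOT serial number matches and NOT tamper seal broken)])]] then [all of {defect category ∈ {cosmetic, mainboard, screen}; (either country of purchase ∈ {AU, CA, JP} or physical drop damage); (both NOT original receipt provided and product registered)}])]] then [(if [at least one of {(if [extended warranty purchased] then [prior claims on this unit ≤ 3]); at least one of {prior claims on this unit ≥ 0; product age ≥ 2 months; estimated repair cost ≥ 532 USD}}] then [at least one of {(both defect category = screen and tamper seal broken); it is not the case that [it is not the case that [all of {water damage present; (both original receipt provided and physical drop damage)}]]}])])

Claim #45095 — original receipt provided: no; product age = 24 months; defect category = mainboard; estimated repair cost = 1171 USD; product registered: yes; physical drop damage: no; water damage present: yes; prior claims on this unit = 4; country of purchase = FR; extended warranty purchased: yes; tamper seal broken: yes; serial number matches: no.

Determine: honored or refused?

Refused

Atomic conditions:
  water damage present: yes → true
  product registered: yes → true
  NOT serial number matches: no → true
  NOT tamper seal broken: yes → false
  defect category ∈ {cosmetic, mainboard, screen}: mainboard is in the set → true
  country of purchase ∈ {AU, CA, JP}: FR is not in the set → false
  physical drop damage: no → false
  NOT original receipt provided: no → true
  extended warranty purchased: yes → true
  prior claims on this unit ≤ 3: 4 ≤ 3 is false
  prior claims on this unit ≥ 0: 4 ≥ 0 is true
  product age ≥ 2 months: 24 ≥ 2 is true
  estimated repair cost ≥ 532 USD: 1171 ≥ 532 is true
  defect category = screen: mainboard == screen is false
  tamper seal broken: yes → true
  original receipt provided: no → false
Combine:
[1.1.1.1.1] true AND true = true
[1.1.1.1.2] true AND false = false
[1.1.1.1] true → false = false
[1.1.1] NOT false = true
[1.1.2.2] false OR false = false
[1.1.2.3] true AND true = true
[1.1.2] true AND false AND true = false
[1.1] true → false = false
[1] NOT false = true
[2.1.1] true → false = false
[2.1.2] true OR true OR true = true
[2.1] false OR true = true
[2.2.1] false AND true = false
[2.2.2.1.1.2] false AND false = false
[2.2.2.1.1] true AND false = false
[2.2.2.1] NOT false = true
[2.2.2] NOT true = false
[2.2] false OR false = false
[2] true → false = false
[root] true → false = false
Overall: false → refused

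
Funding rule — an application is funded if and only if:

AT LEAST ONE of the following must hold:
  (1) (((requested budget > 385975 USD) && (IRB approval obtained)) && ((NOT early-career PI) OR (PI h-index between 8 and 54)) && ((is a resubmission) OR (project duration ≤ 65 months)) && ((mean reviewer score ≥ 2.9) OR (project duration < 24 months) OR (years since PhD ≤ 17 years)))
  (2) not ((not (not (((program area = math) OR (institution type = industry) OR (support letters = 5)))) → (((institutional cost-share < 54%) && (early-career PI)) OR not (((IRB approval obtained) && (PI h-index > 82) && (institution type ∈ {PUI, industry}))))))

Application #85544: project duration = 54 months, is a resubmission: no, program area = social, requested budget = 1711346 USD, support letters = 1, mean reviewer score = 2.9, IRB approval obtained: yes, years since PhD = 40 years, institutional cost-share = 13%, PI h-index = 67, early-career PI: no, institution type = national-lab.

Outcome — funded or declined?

Atomic conditions:
  requested budget > 385975 USD: 1711346 > 385975 is true
  IRB approval obtained: yes → true
  NOT early-career PI: no → true
  PI h-index between 8 and 54: 67 in [8, 54] is false
  is a resubmission: no → false
  project duration ≤ 65 months: 54 ≤ 65 is true
  mean reviewer score ≥ 2.9: 2.9 ≥ 2.9 is true
  project duration < 24 months: 54 < 24 is false
  years since PhD ≤ 17 years: 40 ≤ 17 is false
  program area = math: social == math is false
  institution type = industry: national-lab == industry is false
  support letters = 5: 1 == 5 is false
  institutional cost-share < 54%: 13 < 54 is true
  early-career PI: no → false
  PI h-index > 82: 67 > 82 is false
  institution type ∈ {PUI, industry}: national-lab is not in the set → false
Combine:
[1.1] true AND true = true
[1.2] true OR false = true
[1.3] false OR true = true
[1.4] true OR false OR false = true
[1] true AND true AND true AND true = true
[2.1.1.1.1] false OR false OR false = false
[2.1.1.1] NOT false = true
[2.1.1] NOT true = false
[2.1.2.1] true AND false = false
[2.1.2.2.1] true AND false AND false = false
[2.1.2.2] NOT false = true
[2.1.2] false OR true = true
[2.1] false → true (antecedent false ⇒ implication holds) = true
[2] NOT true = false
[root] true OR false = true
Overall: true → funded

Funded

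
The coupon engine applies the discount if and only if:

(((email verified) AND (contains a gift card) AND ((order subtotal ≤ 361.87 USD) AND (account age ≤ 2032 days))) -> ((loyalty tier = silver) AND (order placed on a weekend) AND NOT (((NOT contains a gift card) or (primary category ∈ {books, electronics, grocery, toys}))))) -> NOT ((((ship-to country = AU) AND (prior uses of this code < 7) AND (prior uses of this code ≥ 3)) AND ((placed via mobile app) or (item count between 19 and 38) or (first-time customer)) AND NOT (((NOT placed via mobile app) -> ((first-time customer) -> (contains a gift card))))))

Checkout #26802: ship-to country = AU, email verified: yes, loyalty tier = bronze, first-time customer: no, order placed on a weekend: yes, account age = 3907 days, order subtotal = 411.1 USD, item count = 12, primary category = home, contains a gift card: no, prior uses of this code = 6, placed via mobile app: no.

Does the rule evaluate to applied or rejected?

Atomic conditions:
  email verified: yes → true
  contains a gift card: no → false
  order subtotal ≤ 361.87 USD: 411.1 ≤ 361.87 is false
  account age ≤ 2032 days: 3907 ≤ 2032 is false
  loyalty tier = silver: bronze == silver is false
  order placed on a weekend: yes → true
  NOT contains a gift card: no → true
  primary category ∈ {books, electronics, grocery, toys}: home is not in the set → false
  ship-to country = AU: AU == AU is true
  prior uses of this code < 7: 6 < 7 is true
  prior uses of this code ≥ 3: 6 ≥ 3 is true
  placed via mobile app: no → false
  item count between 19 and 38: 12 in [19, 38] is false
  first-time customer: no → false
  NOT placed via mobile app: no → true
Combine:
[1.1.3] false AND false = false
[1.1] true AND false AND false = false
[1.2.3.1] true OR false = true
[1.2.3] NOT true = false
[1.2] false AND true AND false = false
[1] false → false (antecedent false ⇒ implication holds) = true
[2.1.1] true AND true AND true = true
[2.1.2] false OR false OR false = false
[2.1.3.1.2] false → false (antecedent false ⇒ implication holds) = true
[2.1.3.1] true → true = true
[2.1.3] NOT true = false
[2.1] true AND false AND false = false
[2] NOT false = true
[root] true → true = true
Overall: true → applied

Applied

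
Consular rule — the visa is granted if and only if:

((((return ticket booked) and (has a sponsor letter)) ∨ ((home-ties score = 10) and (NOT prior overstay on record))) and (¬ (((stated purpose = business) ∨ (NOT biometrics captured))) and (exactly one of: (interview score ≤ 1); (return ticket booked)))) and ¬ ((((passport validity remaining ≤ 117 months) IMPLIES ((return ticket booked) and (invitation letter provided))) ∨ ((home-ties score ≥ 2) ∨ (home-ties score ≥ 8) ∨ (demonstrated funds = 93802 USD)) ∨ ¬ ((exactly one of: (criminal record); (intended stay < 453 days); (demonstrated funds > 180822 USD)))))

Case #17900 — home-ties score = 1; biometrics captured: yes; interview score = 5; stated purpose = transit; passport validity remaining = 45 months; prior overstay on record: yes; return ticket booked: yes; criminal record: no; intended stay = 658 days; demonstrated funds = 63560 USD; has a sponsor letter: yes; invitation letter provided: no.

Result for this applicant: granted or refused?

Atomic conditions:
  return ticket booked: yes → true
  has a sponsor letter: yes → true
  home-ties score = 10: 1 == 10 is false
  NOT prior overstay on record: yes → false
  stated purpose = business: transit == business is false
  NOT biometrics captured: yes → false
  interview score ≤ 1: 5 ≤ 1 is false
  passport validity remaining ≤ 117 months: 45 ≤ 117 is true
  invitation letter provided: no → false
  home-ties score ≥ 2: 1 ≥ 2 is false
  home-ties score ≥ 8: 1 ≥ 8 is false
  demonstrated funds = 93802 USD: 63560 == 93802 is false
  criminal record: no → false
  intended stay < 453 days: 658 < 453 is false
  demonstrated funds > 180822 USD: 63560 > 180822 is false
Combine:
[1.1.1] true AND true = true
[1.1.2] false AND false = false
[1.1] true OR false = true
[1.2.1.1] false OR false = false
[1.2.1] NOT false = true
[1.2.2] exactly-one(false, true) = true
[1.2] true AND true = true
[1] true AND true = true
[2.1.1.2] true AND false = false
[2.1.1] true → false = false
[2.1.2] false OR false OR false = false
[2.1.3.1] exactly-one(false, false, false) = false
[2.1.3] NOT false = true
[2.1] false OR false OR true = true
[2] NOT true = false
[root] true AND false = false
Overall: false → refused

Refused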